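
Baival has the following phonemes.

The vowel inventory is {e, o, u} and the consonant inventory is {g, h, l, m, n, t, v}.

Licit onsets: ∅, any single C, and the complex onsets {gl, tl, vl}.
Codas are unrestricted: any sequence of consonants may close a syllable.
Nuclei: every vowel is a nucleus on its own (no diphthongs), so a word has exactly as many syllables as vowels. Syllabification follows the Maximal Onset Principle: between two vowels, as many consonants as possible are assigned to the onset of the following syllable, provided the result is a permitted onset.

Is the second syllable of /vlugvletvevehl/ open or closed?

closed

The vowels are u, e, e, e — 4 nuclei, so 4 syllables.
Between /u/ (V1) and /e/ (V2): /gvl/; trying suffixes from longest down, /vl/ is the first permitted one, so coda /g/ | onset /vl/.
Between /e/ (V2) and /e/ (V3): /tv/ splits as /t/ + /v/ (/v/ is the longest suffix that is a licit onset).
Between /e/ (V3) and /e/ (V4): /v/ → onset of the next syllable (single consonants are always licit onsets).
Syllabification: vlug.vlet.ve.vehl.
Syllable 2 is /vlet/ with coda /t/, so it is closed.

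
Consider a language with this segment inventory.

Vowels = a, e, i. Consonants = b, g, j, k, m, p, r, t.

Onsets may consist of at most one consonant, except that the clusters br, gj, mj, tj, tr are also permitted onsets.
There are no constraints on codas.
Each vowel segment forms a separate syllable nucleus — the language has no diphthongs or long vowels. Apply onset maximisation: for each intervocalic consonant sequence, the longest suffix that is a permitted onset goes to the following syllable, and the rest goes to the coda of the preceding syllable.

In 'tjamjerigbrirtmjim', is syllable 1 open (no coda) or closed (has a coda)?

The vowels are a, e, i, i, i — 5 nuclei, so 5 syllables.
Between /a/ (V1) and /e/ (V2): /mj/ is a licit onset in full, so it all attaches to the next syllable.
Between /e/ (V2) and /i/ (V3): /r/ → onset of the next syllable (single consonants are always licit onsets).
Between /i/ (V3) and /i/ (V4): cluster /gbr/ — the longest permitted-onset suffix is /br/; onset = /br/, preceding coda = /g/.
Between /i/ (V4) and /i/ (V5): cluster /rtmj/ — the longest permitted-onset suffix is /mj/; onset = /mj/, preceding coda = /rt/.
Result: tja.mje.rig.brirt.mjim.
Syllable 1 is /tja/; it ends in its nucleus with no coda, so it is open.

open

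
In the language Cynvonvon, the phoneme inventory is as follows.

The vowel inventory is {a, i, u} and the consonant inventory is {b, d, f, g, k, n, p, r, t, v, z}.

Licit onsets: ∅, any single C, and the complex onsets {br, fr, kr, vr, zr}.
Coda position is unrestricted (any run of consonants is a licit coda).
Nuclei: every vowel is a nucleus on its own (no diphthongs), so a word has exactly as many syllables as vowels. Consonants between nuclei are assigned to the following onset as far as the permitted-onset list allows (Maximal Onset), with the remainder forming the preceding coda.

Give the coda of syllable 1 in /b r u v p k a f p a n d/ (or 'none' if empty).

Nuclei (vowels): u, a, a → 3 syllables.
/u…a/ gap (V1→V2): /vpk/ splits as /vp/ + /k/ (/k/ is the longest suffix that is a licit onset).
/a…a/ gap (V2→V3): cluster /fp/ — the longest permitted-onset suffix is /p/; onset = /p/, preceding coda = /f/.
Result: bruvp.kaf.pand.
Syllable 1 is /bruvp/: onset /br/, nucleus /u/, coda /vp/.

vp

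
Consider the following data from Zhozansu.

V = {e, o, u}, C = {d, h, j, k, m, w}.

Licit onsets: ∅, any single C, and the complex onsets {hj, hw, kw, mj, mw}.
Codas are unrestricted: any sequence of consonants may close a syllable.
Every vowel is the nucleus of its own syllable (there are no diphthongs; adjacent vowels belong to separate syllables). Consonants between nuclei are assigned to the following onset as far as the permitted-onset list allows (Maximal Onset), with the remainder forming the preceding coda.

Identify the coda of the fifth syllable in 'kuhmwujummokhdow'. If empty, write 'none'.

w

The vowels are u, u, u, o, o — 5 nuclei, so 5 syllables.
/u…u/ gap (V1→V2): /hmw/ — longest licit onset from the right is /mw/, leaving /h/ as coda.
/u…u/ gap (V2→V3): /j/ → onset of the next syllable (single consonants are always licit onsets).
/u…o/ gap (V3→V4): /mm/; trying suffixes from longest down, /m/ is the first permitted one, so coda /m/ | onset /m/.
/o…o/ gap (V4→V5): /khd/; trying suffixes from longest down, /d/ is the first permitted one, so coda /kh/ | onset /d/.
Syllabification: kuh.mwu.jum.mokh.dow.
Syllable 5 is /dow/: onset /d/, nucleus /o/, coda /w/.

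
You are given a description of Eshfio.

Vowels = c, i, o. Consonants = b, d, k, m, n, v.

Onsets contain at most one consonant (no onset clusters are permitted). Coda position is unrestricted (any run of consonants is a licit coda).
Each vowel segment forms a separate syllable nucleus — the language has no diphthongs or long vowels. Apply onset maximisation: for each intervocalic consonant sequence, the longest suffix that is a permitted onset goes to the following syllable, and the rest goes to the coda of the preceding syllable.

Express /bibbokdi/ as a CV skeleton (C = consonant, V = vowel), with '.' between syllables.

Nuclei (vowels): i, o, i → 3 syllables.
σ1/σ2 boundary: cluster /bb/ — the longest permitted-onset suffix is /b/; onset = /b/, preceding coda = /b/.
σ2/σ3 boundary: /kd/ splits as /k/ + /d/ (/d/ is the longest suffix that is a licit onset).
Result: bib.bok.di.
Mapping each syllable to C/V: /bib/ → CVC, /bok/ → CVC, /di/ → CV.

CVC.CVC.CV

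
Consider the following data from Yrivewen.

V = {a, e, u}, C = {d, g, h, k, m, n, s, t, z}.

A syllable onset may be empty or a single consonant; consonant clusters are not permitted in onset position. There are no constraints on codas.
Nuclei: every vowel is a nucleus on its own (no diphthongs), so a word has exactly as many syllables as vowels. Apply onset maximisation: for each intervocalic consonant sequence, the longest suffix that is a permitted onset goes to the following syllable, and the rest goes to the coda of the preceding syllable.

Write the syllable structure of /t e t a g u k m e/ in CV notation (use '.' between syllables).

CV.CV.CVC.CV

Vowels present: e, a, u, e; each is a nucleus, giving 4 syllables.
V1 /e/ – V2 /a/: /t/ → onset of the next syllable (single consonants are always licit onsets).
V2 /a/ – V3 /u/: /g/ → onset of the next syllable (single consonants are always licit onsets).
V3 /u/ – V4 /e/: cluster /km/ — the longest permitted-onset suffix is /m/; onset = /m/, preceding coda = /k/.
Putting it together: te.ta.guk.me.
Mapping each syllable to C/V: /te/ → CV, /ta/ → CV, /guk/ → CVC, /me/ → CV.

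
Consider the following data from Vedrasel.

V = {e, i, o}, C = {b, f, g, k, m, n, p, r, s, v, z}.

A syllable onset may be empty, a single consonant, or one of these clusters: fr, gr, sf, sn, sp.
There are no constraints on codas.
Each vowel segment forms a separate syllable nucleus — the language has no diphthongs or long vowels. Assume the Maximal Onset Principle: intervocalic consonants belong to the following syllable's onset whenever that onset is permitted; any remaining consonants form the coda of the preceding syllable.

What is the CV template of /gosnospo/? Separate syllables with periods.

CV.CCV.CCV

Vowels present: o, o, o; each is a nucleus, giving 3 syllables.
σ1/σ2 boundary: /sn/ — entire cluster is a permitted onset → onset /sn/, coda ∅.
σ2/σ3 boundary: /sp/ is a licit onset in full, so it all attaches to the next syllable.
Result: go.sno.spo.
Mapping each syllable to C/V: /go/ → CV, /sno/ → CCV, /spo/ → CCV.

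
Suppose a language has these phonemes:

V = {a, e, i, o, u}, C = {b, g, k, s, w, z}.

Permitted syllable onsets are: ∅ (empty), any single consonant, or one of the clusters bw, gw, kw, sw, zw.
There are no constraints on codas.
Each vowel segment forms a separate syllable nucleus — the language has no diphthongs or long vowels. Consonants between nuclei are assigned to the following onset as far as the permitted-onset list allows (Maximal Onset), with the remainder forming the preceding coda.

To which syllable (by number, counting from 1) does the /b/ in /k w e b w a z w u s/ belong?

The vowels are e, a, u — 3 nuclei, so 3 syllables.
Between /e/ (V1) and /a/ (V2): /bw/ is a licit onset in full, so it all attaches to the next syllable.
Between /a/ (V2) and /u/ (V3): /zw/ — entire cluster is a permitted onset → onset /zw/, coda ∅.
Result: kwe.bwa.zwus.
The /b/ is in the onset of syllable 2 (/bwa/).

2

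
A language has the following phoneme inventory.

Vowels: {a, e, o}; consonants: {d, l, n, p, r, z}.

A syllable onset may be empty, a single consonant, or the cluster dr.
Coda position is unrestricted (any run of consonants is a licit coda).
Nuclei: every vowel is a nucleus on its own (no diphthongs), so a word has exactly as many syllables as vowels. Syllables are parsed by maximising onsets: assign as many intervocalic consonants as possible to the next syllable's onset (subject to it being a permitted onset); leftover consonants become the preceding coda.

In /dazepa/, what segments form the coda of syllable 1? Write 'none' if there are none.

none

The vowels are a, e, a — 3 nuclei, so 3 syllables.
Between /a/ (V1) and /e/ (V2): /z/ → onset of the next syllable (single consonants are always licit onsets).
Between /e/ (V2) and /a/ (V3): /p/ → onset of the next syllable (single consonants are always licit onsets).
So the parse is da.ze.pa.
Syllable 1 is /da/: onset /d/, nucleus /a/, coda ∅.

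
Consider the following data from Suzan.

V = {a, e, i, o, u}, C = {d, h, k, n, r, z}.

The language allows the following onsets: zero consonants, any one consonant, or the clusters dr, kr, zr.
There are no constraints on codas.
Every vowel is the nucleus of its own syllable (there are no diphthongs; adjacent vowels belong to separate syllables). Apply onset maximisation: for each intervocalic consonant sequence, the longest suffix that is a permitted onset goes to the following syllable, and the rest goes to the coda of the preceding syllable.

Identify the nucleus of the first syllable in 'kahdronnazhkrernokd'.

a

Vowels present: a, o, a, e, o; each is a nucleus, giving 5 syllables.
The first nucleus (vowel 1 from the left) is /a/.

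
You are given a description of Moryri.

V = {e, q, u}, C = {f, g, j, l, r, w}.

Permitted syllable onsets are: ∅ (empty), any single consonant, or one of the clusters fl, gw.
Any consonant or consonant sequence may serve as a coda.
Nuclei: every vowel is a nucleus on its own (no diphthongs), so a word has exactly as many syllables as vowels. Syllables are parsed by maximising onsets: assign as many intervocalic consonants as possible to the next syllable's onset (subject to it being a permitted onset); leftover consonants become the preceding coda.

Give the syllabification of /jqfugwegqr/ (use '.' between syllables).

jq.fu.gwe.gqr

The vowels are q, u, e, q — 4 nuclei, so 4 syllables.
V1 /q/ – V2 /u/: just /f/ — single C goes to the following onset.
V2 /u/ – V3 /e/: cluster /gw/ — /gw/ is itself a permitted onset, so the whole cluster goes right; preceding coda = ∅.
V3 /e/ – V4 /q/: just /g/ — single C goes to the following onset.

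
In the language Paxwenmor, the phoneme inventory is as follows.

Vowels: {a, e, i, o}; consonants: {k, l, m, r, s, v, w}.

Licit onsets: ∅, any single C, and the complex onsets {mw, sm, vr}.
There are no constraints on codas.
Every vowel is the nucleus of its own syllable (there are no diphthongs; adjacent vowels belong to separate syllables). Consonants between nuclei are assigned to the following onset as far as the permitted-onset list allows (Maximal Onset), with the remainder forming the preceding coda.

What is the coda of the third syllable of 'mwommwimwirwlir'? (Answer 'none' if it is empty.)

Nuclei (vowels): o, i, i, i → 4 syllables.
Between /o/ (V1) and /i/ (V2): /mmw/; trying suffixes from longest down, /mw/ is the first permitted one, so coda /m/ | onset /mw/.
Between /i/ (V2) and /i/ (V3): /mw/ — entire cluster is a permitted onset → onset /mw/, coda ∅.
Between /i/ (V3) and /i/ (V4): /rwl/; trying suffixes from longest down, /l/ is the first permitted one, so coda /rw/ | onset /l/.
Putting it together: mwom.mwi.mwirw.lir.
Syllable 3 is /mwirw/: onset /mw/, nucleus /i/, coda /rw/.

rw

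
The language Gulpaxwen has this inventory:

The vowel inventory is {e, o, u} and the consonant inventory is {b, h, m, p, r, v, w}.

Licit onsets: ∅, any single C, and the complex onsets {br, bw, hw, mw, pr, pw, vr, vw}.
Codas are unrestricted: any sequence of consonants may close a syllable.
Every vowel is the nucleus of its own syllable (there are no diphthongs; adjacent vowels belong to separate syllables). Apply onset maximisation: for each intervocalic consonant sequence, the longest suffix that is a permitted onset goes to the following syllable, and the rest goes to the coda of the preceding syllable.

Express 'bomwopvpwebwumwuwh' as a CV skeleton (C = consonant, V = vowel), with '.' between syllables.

CV.CCVCC.CCV.CCV.CCVCC

The vowels are o, o, e, u, u — 5 nuclei, so 5 syllables.
σ1/σ2 boundary: /mw/ is a licit onset in full, so it all attaches to the next syllable.
σ2/σ3 boundary: /pvpw/ — longest licit onset from the right is /pw/, leaving /pv/ as coda.
σ3/σ4 boundary: /bw/ — entire cluster is a permitted onset → onset /bw/, coda ∅.
σ4/σ5 boundary: /mw/ — entire cluster is a permitted onset → onset /mw/, coda ∅.
Syllabification: bo.mwopv.pwe.bwu.mwuwh.
Mapping each syllable to C/V: /bo/ → CV, /mwopv/ → CCVCC, /pwe/ → CCV, /bwu/ → CCV, /mwuwh/ → CCVCC.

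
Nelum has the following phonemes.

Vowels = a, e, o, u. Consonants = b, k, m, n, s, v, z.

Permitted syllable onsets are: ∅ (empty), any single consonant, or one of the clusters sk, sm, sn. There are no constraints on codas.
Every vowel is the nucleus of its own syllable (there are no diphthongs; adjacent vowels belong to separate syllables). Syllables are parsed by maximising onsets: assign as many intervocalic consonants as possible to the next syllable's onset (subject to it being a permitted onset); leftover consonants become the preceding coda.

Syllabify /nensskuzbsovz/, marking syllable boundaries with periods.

The vowels are e, u, o — 3 nuclei, so 3 syllables.
/e…u/ gap (V1→V2): cluster /nssk/ — the longest permitted-onset suffix is /sk/; onset = /sk/, preceding coda = /ns/.
/u…o/ gap (V2→V3): /zbs/ splits as /zb/ + /s/ (/s/ is the longest suffix that is a licit onset).

nens.skuzb.sovz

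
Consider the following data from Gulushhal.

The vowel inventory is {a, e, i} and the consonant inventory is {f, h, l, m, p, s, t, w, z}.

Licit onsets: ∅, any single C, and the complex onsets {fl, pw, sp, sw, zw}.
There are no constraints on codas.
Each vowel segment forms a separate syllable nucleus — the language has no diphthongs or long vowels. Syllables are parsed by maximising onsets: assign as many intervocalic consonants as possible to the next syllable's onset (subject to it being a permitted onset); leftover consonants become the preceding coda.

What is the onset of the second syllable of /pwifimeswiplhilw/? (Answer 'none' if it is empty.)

Nuclei (vowels): i, i, e, i, i → 5 syllables.
σ1/σ2 boundary: just /f/ — single C goes to the following onset.
σ2/σ3 boundary: /m/ is a single consonant, so it becomes the next onset.
σ3/σ4 boundary: cluster /sw/ — /sw/ is itself a permitted onset, so the whole cluster goes right; preceding coda = ∅.
σ4/σ5 boundary: cluster /plh/ — the longest permitted-onset suffix is /h/; onset = /h/, preceding coda = /pl/.
So the parse is pwi.fi.me.swipl.hilw.
Syllable 2 is /fi/: onset /f/, nucleus /i/, coda ∅.

f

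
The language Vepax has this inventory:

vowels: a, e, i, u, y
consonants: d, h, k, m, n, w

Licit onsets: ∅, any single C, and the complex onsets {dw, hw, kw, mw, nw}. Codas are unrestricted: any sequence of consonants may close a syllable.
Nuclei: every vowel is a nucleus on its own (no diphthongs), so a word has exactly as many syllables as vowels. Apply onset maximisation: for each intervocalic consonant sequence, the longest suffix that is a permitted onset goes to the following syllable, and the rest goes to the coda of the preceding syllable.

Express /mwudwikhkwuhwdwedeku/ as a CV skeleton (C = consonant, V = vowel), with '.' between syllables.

CCV.CCVCC.CCVCC.CCV.CV.CV

Nuclei (vowels): u, i, u, e, e, u → 6 syllables.
V1 /u/ – V2 /i/: /dw/ is a licit onset in full, so it all attaches to the next syllable.
V2 /i/ – V3 /u/: cluster /khkw/ — the longest permitted-onset suffix is /kw/; onset = /kw/, preceding coda = /kh/.
V3 /u/ – V4 /e/: cluster /hwdw/ — the longest permitted-onset suffix is /dw/; onset = /dw/, preceding coda = /hw/.
V4 /e/ – V5 /e/: /d/ → onset of the next syllable (single consonants are always licit onsets).
V5 /e/ – V6 /u/: just /k/ — single C goes to the following onset.
Syllabification: mwu.dwikh.kwuhw.dwe.de.ku.
Mapping each syllable to C/V: /mwu/ → CCV, /dwikh/ → CCVCC, /kwuhw/ → CCVCC, /dwe/ → CCV, /de/ → CV, /ku/ → CV.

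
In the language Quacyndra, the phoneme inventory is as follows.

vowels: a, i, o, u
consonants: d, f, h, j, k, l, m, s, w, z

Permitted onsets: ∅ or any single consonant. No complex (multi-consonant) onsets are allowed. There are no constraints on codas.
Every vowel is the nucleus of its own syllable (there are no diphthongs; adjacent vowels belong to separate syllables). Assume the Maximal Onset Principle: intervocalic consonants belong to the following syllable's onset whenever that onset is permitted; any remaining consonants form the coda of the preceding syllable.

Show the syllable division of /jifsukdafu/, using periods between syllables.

jif.suk.da.fu

Vowels present: i, u, a, u; each is a nucleus, giving 4 syllables.
/i…u/ gap (V1→V2): /fs/; trying suffixes from longest down, /s/ is the first permitted one, so coda /f/ | onset /s/.
/u…a/ gap (V2→V3): /kd/ — longest licit onset from the right is /d/, leaving /k/ as coda.
/a…u/ gap (V3→V4): /f/ → onset of the next syllable (single consonants are always licit onsets).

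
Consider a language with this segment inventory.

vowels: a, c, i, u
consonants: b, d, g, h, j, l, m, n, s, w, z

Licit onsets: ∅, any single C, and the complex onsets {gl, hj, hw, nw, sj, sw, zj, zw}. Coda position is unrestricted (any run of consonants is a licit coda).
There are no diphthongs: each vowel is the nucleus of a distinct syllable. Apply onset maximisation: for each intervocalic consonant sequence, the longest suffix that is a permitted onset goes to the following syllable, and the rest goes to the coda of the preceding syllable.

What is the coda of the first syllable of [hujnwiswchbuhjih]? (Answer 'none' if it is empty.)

Vowels present: u, i, c, u, i; each is a nucleus, giving 5 syllables.
Between /u/ (V1) and /i/ (V2): /jnw/ splits as /j/ + /nw/ (/nw/ is the longest suffix that is a licit onset).
Between /i/ (V2) and /c/ (V3): /sw/ — entire cluster is a permitted onset → onset /sw/, coda ∅.
Between /c/ (V3) and /u/ (V4): cluster /hb/ — the longest permitted-onset suffix is /b/; onset = /b/, preceding coda = /h/.
Between /u/ (V4) and /i/ (V5): cluster /hj/ — /hj/ is itself a permitted onset, so the whole cluster goes right; preceding coda = ∅.
Syllabification: huj.nwi.swch.bu.hjih.
Syllable 1 is /huj/: onset /h/, nucleus /u/, coda /j/.

j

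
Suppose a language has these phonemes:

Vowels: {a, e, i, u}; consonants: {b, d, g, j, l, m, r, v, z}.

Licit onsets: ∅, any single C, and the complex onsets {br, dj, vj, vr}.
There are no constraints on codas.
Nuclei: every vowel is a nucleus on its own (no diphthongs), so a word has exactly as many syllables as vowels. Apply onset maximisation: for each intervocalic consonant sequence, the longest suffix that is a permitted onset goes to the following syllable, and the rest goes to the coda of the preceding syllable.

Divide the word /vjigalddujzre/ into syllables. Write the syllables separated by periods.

vji.gald.dujz.re

The vowels are i, a, u, e — 4 nuclei, so 4 syllables.
σ1/σ2 boundary: just /g/ — single C goes to the following onset.
σ2/σ3 boundary: /ldd/ splits as /ld/ + /d/ (/d/ is the longest suffix that is a licit onset).
σ3/σ4 boundary: cluster /jzr/ — the longest permitted-onset suffix is /r/; onset = /r/, preceding coda = /jz/.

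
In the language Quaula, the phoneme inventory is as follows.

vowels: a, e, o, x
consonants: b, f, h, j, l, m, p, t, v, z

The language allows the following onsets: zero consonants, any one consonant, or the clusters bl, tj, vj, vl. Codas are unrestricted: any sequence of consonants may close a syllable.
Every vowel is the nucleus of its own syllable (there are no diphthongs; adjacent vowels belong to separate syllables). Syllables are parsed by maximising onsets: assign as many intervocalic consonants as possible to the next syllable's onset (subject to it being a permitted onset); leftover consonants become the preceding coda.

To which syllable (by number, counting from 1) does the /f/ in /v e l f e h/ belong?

2

Vowels present: e, e; each is a nucleus, giving 2 syllables.
V1 /e/ – V2 /e/: /lf/; trying suffixes from longest down, /f/ is the first permitted one, so coda /l/ | onset /f/.
Result: vel.feh.
The /f/ is in the onset of syllable 2 (/feh/).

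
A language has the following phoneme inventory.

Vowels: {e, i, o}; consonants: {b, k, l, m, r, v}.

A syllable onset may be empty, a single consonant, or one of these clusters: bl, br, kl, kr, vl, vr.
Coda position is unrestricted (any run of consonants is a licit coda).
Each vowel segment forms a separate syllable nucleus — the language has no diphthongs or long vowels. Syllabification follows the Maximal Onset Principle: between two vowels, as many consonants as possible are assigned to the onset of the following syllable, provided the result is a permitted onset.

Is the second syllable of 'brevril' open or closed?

Vowels present: e, i; each is a nucleus, giving 2 syllables.
V1 /e/ – V2 /i/: /vr/ — entire cluster is a permitted onset → onset /vr/, coda ∅.
Result: bre.vril.
Syllable 2 is /vril/ with coda /l/, so it is closed.

closed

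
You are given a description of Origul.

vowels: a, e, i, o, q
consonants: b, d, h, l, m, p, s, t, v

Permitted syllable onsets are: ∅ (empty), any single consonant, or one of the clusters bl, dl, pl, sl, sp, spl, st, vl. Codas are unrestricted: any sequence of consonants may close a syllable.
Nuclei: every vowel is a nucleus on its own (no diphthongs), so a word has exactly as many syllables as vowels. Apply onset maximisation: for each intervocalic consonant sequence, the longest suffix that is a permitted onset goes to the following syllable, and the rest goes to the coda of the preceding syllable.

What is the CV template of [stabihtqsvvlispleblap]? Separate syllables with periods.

CCV.CVC.CVCC.CCV.CCCV.CCVC

The vowels are a, i, q, i, e, a — 6 nuclei, so 6 syllables.
V1 /a/ – V2 /i/: /b/ → onset of the next syllable (single consonants are always licit onsets).
V2 /i/ – V3 /q/: cluster /ht/ — the longest permitted-onset suffix is /t/; onset = /t/, preceding coda = /h/.
V3 /q/ – V4 /i/: /svvl/ splits as /sv/ + /vl/ (/vl/ is the longest suffix that is a licit onset).
V4 /i/ – V5 /e/: cluster /spl/ — /spl/ is itself a permitted onset, so the whole cluster goes right; preceding coda = ∅.
V5 /e/ – V6 /a/: cluster /bl/ — /bl/ is itself a permitted onset, so the whole cluster goes right; preceding coda = ∅.
Syllabification: sta.bih.tqsv.vli.sple.blap.
Mapping each syllable to C/V: /sta/ → CCV, /bih/ → CVC, /tqsv/ → CVCC, /vli/ → CCV, /sple/ → CCCV, /blap/ → CCVC.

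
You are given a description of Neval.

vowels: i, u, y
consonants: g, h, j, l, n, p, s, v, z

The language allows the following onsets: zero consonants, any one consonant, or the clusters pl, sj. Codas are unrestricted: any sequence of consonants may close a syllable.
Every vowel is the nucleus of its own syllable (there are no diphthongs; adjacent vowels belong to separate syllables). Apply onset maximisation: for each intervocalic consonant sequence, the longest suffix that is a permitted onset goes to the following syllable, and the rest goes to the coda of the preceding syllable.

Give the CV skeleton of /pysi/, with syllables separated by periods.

CV.CV

Vowels present: y, i; each is a nucleus, giving 2 syllables.
Between /y/ (V1) and /i/ (V2): /s/ is a single consonant, so it becomes the next onset.
So the parse is py.si.
Mapping each syllable to C/V: /py/ → CV, /si/ → CV.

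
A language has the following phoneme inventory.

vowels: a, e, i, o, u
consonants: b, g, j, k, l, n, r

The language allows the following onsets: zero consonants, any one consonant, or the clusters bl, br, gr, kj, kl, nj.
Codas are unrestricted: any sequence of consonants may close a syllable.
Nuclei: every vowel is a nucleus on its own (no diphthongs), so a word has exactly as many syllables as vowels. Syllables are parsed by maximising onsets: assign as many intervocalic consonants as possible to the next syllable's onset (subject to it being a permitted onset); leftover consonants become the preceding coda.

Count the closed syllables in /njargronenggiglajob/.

Nuclei (vowels): a, o, e, i, a, o → 6 syllables.
/a…o/ gap (V1→V2): /rgr/ splits as /r/ + /gr/ (/gr/ is the longest suffix that is a licit onset).
/o…e/ gap (V2→V3): /n/ is a single consonant, so it becomes the next onset.
/e…i/ gap (V3→V4): /ngg/ — longest licit onset from the right is /g/, leaving /ng/ as coda.
/i…a/ gap (V4→V5): cluster /gl/ — the longest permitted-onset suffix is /l/; onset = /l/, preceding coda = /g/.
/a…o/ gap (V5→V6): /j/ is a single consonant, so it becomes the next onset.
So the parse is njar.gro.neng.gig.la.job.
Classifying each syllable: /njar/ (closed), /gro/ (open), /neng/ (closed), /gig/ (closed), /la/ (open), /job/ (closed).
Closed syllables: 4.

4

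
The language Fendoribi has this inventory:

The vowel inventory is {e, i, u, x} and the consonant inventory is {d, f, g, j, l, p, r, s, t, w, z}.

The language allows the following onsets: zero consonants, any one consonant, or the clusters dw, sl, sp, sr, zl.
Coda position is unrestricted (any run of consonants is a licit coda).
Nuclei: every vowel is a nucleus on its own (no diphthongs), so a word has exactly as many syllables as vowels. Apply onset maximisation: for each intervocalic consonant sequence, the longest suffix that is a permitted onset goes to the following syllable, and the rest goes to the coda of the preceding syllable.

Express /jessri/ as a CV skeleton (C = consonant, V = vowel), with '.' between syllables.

CVC.CCV

Nuclei (vowels): e, i → 2 syllables.
Between /e/ (V1) and /i/ (V2): /ssr/; trying suffixes from longest down, /sr/ is the first permitted one, so coda /s/ | onset /sr/.
Syllabification: jes.sri.
Mapping each syllable to C/V: /jes/ → CVC, /sri/ → CCV.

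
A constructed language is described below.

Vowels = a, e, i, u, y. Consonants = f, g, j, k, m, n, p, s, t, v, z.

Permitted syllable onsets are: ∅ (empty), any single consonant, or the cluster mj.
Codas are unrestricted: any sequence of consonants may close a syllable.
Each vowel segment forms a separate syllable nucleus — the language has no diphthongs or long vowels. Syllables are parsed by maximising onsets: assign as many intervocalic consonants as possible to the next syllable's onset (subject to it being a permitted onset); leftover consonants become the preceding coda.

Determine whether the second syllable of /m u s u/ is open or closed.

Vowels present: u, u; each is a nucleus, giving 2 syllables.
V1 /u/ – V2 /u/: /s/ → onset of the next syllable (single consonants are always licit onsets).
So the parse is mu.su.
Syllable 2 is /su/; it ends in its nucleus with no coda, so it is open.

open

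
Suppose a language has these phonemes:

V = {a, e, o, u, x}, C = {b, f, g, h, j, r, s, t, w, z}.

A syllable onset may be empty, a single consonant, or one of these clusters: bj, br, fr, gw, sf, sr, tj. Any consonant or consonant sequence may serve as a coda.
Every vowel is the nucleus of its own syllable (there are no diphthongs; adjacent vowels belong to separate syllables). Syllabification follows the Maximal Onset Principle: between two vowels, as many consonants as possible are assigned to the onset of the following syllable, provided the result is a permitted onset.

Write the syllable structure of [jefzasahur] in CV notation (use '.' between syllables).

CVC.CV.CV.CVC

Nuclei (vowels): e, a, a, u → 4 syllables.
V1 /e/ – V2 /a/: /fz/; trying suffixes from longest down, /z/ is the first permitted one, so coda /f/ | onset /z/.
V2 /a/ – V3 /a/: just /s/ — single C goes to the following onset.
V3 /a/ – V4 /u/: /h/ is a single consonant, so it becomes the next onset.
Syllabification: jef.za.sa.hur.
Mapping each syllable to C/V: /jef/ → CVC, /za/ → CV, /sa/ → CV, /hur/ → CVC.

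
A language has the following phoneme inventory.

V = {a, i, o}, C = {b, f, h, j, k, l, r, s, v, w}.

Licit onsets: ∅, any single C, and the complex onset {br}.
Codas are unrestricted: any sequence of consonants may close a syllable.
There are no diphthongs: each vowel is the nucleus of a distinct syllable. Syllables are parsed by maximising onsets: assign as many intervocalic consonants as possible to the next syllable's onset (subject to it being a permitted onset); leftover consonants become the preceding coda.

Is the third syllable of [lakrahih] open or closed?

The vowels are a, a, i — 3 nuclei, so 3 syllables.
/a…a/ gap (V1→V2): cluster /kr/ — the longest permitted-onset suffix is /r/; onset = /r/, preceding coda = /k/.
/a…i/ gap (V2→V3): /h/ is a single consonant, so it becomes the next onset.
So the parse is lak.ra.hih.
Syllable 3 is /hih/ with coda /h/, so it is closed.

closed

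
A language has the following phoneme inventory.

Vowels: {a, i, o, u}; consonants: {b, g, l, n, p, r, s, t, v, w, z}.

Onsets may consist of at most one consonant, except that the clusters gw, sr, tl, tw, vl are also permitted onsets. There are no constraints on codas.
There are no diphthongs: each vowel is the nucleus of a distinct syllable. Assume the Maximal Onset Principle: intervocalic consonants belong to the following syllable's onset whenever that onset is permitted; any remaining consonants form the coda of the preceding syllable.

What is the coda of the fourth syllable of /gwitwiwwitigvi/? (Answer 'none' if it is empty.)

g

Nuclei (vowels): i, i, i, i, i → 5 syllables.
σ1/σ2 boundary: /tw/ — entire cluster is a permitted onset → onset /tw/, coda ∅.
σ2/σ3 boundary: /ww/; trying suffixes from longest down, /w/ is the first permitted one, so coda /w/ | onset /w/.
σ3/σ4 boundary: /t/ is a single consonant, so it becomes the next onset.
σ4/σ5 boundary: /gv/; trying suffixes from longest down, /v/ is the first permitted one, so coda /g/ | onset /v/.
Result: gwi.twiw.wi.tig.vi.
Syllable 4 is /tig/: onset /t/, nucleus /i/, coda /g/.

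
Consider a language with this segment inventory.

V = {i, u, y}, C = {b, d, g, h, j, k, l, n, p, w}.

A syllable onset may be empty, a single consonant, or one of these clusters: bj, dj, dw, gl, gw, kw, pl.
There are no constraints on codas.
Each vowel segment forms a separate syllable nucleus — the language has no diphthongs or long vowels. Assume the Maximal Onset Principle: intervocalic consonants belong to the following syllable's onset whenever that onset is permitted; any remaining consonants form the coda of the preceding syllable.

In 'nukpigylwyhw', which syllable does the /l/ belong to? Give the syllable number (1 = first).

3

Vowels present: u, i, y, y; each is a nucleus, giving 4 syllables.
/u…i/ gap (V1→V2): /kp/; trying suffixes from longest down, /p/ is the first permitted one, so coda /k/ | onset /p/.
/i…y/ gap (V2→V3): /g/ is a single consonant, so it becomes the next onset.
/y…y/ gap (V3→V4): cluster /lw/ — the longest permitted-onset suffix is /w/; onset = /w/, preceding coda = /l/.
Putting it together: nuk.pi.gyl.wyhw.
The /l/ is in the coda of syllable 3 (/gyl/).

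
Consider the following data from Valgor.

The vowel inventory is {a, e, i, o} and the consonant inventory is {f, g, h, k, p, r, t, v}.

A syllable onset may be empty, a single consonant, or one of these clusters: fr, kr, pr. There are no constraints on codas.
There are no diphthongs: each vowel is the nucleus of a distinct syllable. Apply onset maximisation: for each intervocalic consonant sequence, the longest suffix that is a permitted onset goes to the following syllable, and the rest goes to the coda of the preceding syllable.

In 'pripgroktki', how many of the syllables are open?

Vowels present: i, o, i; each is a nucleus, giving 3 syllables.
/i…o/ gap (V1→V2): /pgr/ splits as /pg/ + /r/ (/r/ is the longest suffix that is a licit onset).
/o…i/ gap (V2→V3): /ktk/; trying suffixes from longest down, /k/ is the first permitted one, so coda /kt/ | onset /k/.
Putting it together: pripg.rokt.ki.
Classifying each syllable: /pripg/ (closed), /rokt/ (closed), /ki/ (open).
Open syllables: 1.

1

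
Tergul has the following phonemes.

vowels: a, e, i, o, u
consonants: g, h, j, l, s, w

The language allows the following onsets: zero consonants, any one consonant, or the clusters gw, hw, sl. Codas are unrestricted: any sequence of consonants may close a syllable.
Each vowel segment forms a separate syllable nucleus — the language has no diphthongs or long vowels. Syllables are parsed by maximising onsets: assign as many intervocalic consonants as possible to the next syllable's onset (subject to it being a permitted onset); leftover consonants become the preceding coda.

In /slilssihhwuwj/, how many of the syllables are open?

The vowels are i, i, u — 3 nuclei, so 3 syllables.
σ1/σ2 boundary: /lss/; trying suffixes from longest down, /s/ is the first permitted one, so coda /ls/ | onset /s/.
σ2/σ3 boundary: /hhw/ — longest licit onset from the right is /hw/, leaving /h/ as coda.
So the parse is slils.sih.hwuwj.
Classifying each syllable: /slils/ (closed), /sih/ (closed), /hwuwj/ (closed).
Open syllables: 0.

0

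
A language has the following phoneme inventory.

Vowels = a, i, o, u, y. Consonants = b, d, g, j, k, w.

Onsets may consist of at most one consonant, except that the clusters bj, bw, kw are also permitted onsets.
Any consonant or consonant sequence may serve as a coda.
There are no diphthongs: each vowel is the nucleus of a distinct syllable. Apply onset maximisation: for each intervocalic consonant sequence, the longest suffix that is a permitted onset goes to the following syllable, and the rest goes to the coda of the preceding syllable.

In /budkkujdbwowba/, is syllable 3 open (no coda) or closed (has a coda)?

The vowels are u, u, o, a — 4 nuclei, so 4 syllables.
σ1/σ2 boundary: /dkk/; trying suffixes from longest down, /k/ is the first permitted one, so coda /dk/ | onset /k/.
σ2/σ3 boundary: /jdbw/ — longest licit onset from the right is /bw/, leaving /jd/ as coda.
σ3/σ4 boundary: /wb/ splits as /w/ + /b/ (/b/ is the longest suffix that is a licit onset).
Putting it together: budk.kujd.bwow.ba.
Syllable 3 is /bwow/ with coda /w/, so it is closed.

closed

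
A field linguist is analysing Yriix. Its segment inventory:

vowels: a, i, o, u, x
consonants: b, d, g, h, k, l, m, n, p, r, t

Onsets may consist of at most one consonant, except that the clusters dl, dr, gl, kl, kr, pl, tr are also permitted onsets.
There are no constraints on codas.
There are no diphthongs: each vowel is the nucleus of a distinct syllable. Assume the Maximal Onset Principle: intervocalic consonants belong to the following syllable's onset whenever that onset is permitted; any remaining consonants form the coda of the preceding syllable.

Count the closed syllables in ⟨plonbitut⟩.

The vowels are o, i, u — 3 nuclei, so 3 syllables.
Between /o/ (V1) and /i/ (V2): /nb/ — longest licit onset from the right is /b/, leaving /n/ as coda.
Between /i/ (V2) and /u/ (V3): /t/ is a single consonant, so it becomes the next onset.
Putting it together: plon.bi.tut.
Classifying each syllable: /plon/ (closed), /bi/ (open), /tut/ (closed).
Closed syllables: 2.

2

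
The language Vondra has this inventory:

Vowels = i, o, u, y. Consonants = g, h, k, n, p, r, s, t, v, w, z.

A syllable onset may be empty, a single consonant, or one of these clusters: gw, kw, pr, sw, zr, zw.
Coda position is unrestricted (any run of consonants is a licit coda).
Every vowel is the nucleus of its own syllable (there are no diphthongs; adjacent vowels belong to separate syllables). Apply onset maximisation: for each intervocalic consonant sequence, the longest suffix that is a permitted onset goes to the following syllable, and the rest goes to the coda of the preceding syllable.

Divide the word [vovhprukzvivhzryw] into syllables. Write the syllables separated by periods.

vovh.prukz.vivh.zryw

Vowels present: o, u, i, y; each is a nucleus, giving 4 syllables.
Between /o/ (V1) and /u/ (V2): /vhpr/ splits as /vh/ + /pr/ (/pr/ is the longest suffix that is a licit onset).
Between /u/ (V2) and /i/ (V3): /kzv/; trying suffixes from longest down, /v/ is the first permitted one, so coda /kz/ | onset /v/.
Between /i/ (V3) and /y/ (V4): /vhzr/; trying suffixes from longest down, /zr/ is the first permitted one, so coda /vh/ | onset /zr/.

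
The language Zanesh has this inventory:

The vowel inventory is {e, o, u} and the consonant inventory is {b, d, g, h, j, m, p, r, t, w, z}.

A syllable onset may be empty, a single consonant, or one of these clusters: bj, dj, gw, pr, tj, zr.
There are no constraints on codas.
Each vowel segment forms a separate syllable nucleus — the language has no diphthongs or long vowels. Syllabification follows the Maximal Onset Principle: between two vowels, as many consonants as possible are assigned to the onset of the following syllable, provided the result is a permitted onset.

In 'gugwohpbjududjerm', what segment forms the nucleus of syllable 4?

Nuclei (vowels): u, o, u, u, e → 5 syllables.
The fourth nucleus (vowel 4 from the left) is /u/.

u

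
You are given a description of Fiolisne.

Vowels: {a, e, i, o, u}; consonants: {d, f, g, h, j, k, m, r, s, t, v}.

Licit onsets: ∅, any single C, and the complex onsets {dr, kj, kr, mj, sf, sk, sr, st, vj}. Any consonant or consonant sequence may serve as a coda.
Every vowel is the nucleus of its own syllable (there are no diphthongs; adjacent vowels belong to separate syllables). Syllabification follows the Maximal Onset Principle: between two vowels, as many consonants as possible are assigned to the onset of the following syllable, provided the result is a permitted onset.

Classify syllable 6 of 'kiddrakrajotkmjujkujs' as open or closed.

closed

Nuclei (vowels): i, a, a, o, u, u → 6 syllables.
σ1/σ2 boundary: /ddr/ splits as /d/ + /dr/ (/dr/ is the longest suffix that is a licit onset).
σ2/σ3 boundary: /kr/ — entire cluster is a permitted onset → onset /kr/, coda ∅.
σ3/σ4 boundary: just /j/ — single C goes to the following onset.
σ4/σ5 boundary: /tkmj/ splits as /tk/ + /mj/ (/mj/ is the longest suffix that is a licit onset).
σ5/σ6 boundary: /jk/; trying suffixes from longest down, /k/ is the first permitted one, so coda /j/ | onset /k/.
Result: kid.dra.kra.jotk.mjuj.kujs.
Syllable 6 is /kujs/ with coda /js/, so it is closed.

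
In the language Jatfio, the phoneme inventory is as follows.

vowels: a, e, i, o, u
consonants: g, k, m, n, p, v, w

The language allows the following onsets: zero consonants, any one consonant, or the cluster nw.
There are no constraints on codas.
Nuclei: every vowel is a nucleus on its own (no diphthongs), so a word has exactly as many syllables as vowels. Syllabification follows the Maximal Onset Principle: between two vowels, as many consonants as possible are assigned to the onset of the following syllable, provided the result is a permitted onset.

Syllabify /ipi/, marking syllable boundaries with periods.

i.pi

Nuclei (vowels): i, i → 2 syllables.
/i…i/ gap (V1→V2): /p/ → onset of the next syllable (single consonants are always licit onsets).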